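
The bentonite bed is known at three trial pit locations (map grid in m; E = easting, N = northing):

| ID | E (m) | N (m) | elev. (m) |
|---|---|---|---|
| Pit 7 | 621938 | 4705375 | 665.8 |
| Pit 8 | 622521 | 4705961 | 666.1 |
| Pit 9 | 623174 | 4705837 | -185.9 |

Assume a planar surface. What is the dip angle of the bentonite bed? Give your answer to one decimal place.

Two edge vectors: Pit 7→Pit 8 = (583, 586, 0.3), Pit 7→Pit 9 = (1236, 462, -851.7).
Normal n = (Pit 7→Pit 8) × (Pit 7→Pit 9) = (-499234.8, 496911.9, -454950).
So ∂z/∂E = −n_x/n_z = −1.09734 and ∂z/∂N = −n_y/n_z = 1.09223.
Gradient magnitude |∇z| = √(a² + b²) = √(1.20415 + 1.19298) = 1.54827.
True dip = arctan(1.54827) = 57.1°, dipping toward SE (azimuth ≈ 135°).

57.1°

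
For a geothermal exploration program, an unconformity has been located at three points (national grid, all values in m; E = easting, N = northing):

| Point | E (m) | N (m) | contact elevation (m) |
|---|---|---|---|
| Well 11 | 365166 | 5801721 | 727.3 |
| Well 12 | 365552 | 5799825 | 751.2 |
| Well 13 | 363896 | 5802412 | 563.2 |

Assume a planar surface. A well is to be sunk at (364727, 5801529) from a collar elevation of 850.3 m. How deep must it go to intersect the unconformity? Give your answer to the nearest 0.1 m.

Let the plane be z = a·E + b·N + c.
Well 12−Well 11: 386a − 1896b = 23.9;  Well 13−Well 11: −1270a + 691b = −164.1.
Solving gives a = 0.137595519, b = 0.015407105.
Then c = 727.3 − a·365166 − b·5801721 = −138905.63.
At (364727, 5801529): z_contact = 50184.80 + 89384.76 − 138905.63 = 663.94 m.
Depth below ground = 850.3 − 663.94 = 186.4 m.

186.4 m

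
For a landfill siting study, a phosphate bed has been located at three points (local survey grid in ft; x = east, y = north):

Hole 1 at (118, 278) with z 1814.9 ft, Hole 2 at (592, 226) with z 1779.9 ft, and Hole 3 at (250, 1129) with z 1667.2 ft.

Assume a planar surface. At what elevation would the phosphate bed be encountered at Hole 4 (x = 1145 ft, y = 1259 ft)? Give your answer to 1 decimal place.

Let the plane be z = a·x + b·y + c.
Hole 2−Hole 1: 474a − 52b = −35;  Hole 3−Hole 1: 132a + 851b = −147.7.
Solving gives a = −0.091326, b = −0.159395.
Then c = 1814.9 − a·118 − b·278 = 1869.99.
At (1145, 1259): z = −104.6 − 200.7 + 1869.99 = 1564.7 ft.

1564.7 ft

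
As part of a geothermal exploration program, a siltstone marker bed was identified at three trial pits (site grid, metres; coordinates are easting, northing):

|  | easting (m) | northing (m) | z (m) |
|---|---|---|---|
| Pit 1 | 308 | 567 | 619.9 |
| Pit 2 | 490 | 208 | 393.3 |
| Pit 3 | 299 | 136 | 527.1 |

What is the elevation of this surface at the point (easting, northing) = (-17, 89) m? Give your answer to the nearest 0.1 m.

Two edge vectors: Pit 1→Pit 2 = (182, -359, -226.6), Pit 1→Pit 3 = (-9, -431, -92.8).
Normal n = (Pit 1→Pit 2) × (Pit 1→Pit 3) = (-64349.4, 18929, -81673).
So ∂z/∂easting = −n_x/n_z = −0.78789 and ∂z/∂northing = −n_y/n_z = 0.23177.
Intercept c from Pit 1: 619.9 + 242.67 − 131.41 = 731.16.
At (-17, 89): z = 13.4 + 20.6 + 731.16 = 765.2 m.

765.2 m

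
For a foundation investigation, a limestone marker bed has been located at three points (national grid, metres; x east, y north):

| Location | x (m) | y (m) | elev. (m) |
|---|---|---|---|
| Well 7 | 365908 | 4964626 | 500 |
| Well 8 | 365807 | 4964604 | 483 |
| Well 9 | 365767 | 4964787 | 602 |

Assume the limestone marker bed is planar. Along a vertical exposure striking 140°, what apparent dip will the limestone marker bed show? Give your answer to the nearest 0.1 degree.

25.9°

Two edge vectors: Well 7→Well 8 = (-101, -22, -17), Well 7→Well 9 = (-141, 161, 102).
Normal n = (Well 7→Well 8) × (Well 7→Well 9) = (493, 12699, -19363).
So ∂z/∂x = −n_x/n_z = 0.02546 and ∂z/∂y = −n_y/n_z = 0.65584.
Unit vector along 140° is (sin 140°, cos 140°) = (0.6428, -0.7660).
Slope in that direction = a·(0.6428) + b·(-0.7660) = −0.48604.
Apparent dip = arctan|0.48604| = 25.9° (true dip is 33.3°, so apparent ≤ true as expected).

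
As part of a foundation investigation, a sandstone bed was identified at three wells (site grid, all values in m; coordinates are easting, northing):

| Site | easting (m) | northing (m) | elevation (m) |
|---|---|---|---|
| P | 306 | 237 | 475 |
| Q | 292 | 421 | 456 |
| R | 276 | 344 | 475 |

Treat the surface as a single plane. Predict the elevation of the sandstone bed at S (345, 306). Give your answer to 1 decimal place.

445.5 m

Two edge vectors: P→Q = (-14, 184, -19), P→R = (-30, 107, 0).
Normal n = (P→Q) × (P→R) = (2033, 570, 4022).
So ∂z/∂easting = −n_x/n_z = −0.50547 and ∂z/∂northing = −n_y/n_z = −0.14172.
Intercept c from P: 475 + 154.67 + 33.59 = 663.26.
At (345, 306): z = −174.4 − 43.4 + 663.26 = 445.5 m.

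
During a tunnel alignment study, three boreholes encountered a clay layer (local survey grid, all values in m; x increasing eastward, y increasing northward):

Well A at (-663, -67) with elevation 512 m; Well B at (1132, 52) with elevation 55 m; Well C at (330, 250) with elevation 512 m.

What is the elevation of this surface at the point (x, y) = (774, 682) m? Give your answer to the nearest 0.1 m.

Two edge vectors: Well A→Well B = (1795, 119, -457), Well A→Well C = (993, 317, 0).
Normal n = (Well A→Well B) × (Well A→Well C) = (144869, -453801, 450848).
So ∂z/∂x = −n_x/n_z = −0.321326 and ∂z/∂y = −n_y/n_z = 1.006550.
Intercept c from Well A: 512 − 213.04 + 67.44 = 366.40.
At (774, 682): z = −248.7 + 686.5 + 366.40 = 804.2 m.

804.2 m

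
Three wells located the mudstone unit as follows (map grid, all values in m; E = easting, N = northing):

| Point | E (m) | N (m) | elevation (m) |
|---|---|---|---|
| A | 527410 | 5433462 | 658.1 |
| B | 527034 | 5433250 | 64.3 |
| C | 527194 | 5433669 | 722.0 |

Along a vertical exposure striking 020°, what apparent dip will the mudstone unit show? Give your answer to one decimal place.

55.6°

Let the plane be z = a·E + b·N + c.
B−A: −376a − 212b = −593.8;  C−A: −216a + 207b = 63.9.
Solving gives a = 0.88470, b = 1.23186.
Unit vector along 020° is (sin 20°, cos 20°) = (0.3420, 0.9397).
Slope in that direction = a·(0.3420) + b·(0.9397) = 1.46015.
Apparent dip = arctan|1.46015| = 55.6° (true dip is 56.6°, so apparent ≤ true as expected).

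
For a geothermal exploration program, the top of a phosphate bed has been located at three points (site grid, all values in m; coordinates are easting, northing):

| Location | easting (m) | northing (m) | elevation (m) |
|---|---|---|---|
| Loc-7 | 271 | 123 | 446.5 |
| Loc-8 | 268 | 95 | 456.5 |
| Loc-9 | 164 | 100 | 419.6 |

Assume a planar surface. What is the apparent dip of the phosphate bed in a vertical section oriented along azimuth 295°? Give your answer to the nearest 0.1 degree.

Two edge vectors: Loc-7→Loc-8 = (-3, -28, 10), Loc-7→Loc-9 = (-107, -23, -26.9).
Normal n = (Loc-7→Loc-8) × (Loc-7→Loc-9) = (983.2, -1150.7, -2927).
So ∂z/∂easting = −n_x/n_z = 0.33591 and ∂z/∂northing = −n_y/n_z = −0.39313.
Unit vector along 295° is (sin 295°, cos 295°) = (-0.9063, 0.4226).
Slope in that direction = a·(-0.9063) + b·(0.4226) = −0.47058.
Apparent dip = arctan|0.47058| = 25.2° (true dip is 27.3°, so apparent ≤ true as expected).

25.2°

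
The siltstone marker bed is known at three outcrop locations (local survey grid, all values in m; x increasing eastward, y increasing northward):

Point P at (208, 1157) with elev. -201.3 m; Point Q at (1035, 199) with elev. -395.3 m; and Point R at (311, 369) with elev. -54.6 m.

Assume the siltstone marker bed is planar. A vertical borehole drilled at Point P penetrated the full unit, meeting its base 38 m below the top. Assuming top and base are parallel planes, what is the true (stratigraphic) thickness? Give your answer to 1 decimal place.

Let the plane be z = a·x + b·y + c.
Point Q−Point P: 827a − 958b = −194;  Point R−Point P: 103a − 788b = 146.7.
Solving gives a = −0.53058, b = −0.25552.
|∇z| = √(a²+b²) = 0.58890, so dip δ = arctan(0.58890) = 30.49°.
True thickness = vertical thickness × cos δ = 38 × cos 30.49° = 32.7 m.

32.7 m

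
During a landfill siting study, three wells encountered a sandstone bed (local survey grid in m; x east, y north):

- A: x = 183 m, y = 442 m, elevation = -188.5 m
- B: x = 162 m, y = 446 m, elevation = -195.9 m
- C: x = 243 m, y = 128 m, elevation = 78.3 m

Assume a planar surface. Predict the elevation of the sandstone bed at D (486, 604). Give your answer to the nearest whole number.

-260 m

Two edge vectors: A→B = (-21, 4, -7.4), A→C = (60, -314, 266.8).
Normal n = (A→B) × (A→C) = (-1256.4, 5158.8, 6354).
So ∂z/∂x = −n_x/n_z = 0.19773 and ∂z/∂y = −n_y/n_z = −0.81190.
Intercept c from A: -188.5 − 36.19 + 358.86 = 134.17.
At (486, 604): z = 96.1 − 490.4 + 134.17 = -260.1 m.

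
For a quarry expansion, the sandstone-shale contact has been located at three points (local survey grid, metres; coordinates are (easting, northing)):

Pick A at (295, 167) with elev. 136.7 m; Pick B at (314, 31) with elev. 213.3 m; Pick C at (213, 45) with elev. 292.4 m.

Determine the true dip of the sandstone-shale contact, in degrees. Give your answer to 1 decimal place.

48.1°

Let the plane be z = a·E + b·N + c.
Pick B−Pick A: 19a − 136b = 76.6;  Pick C−Pick A: −82a − 122b = 155.7.
Solving gives a = −0.87825, b = −0.68593.
Gradient magnitude |∇z| = √(a² + b²) = √(0.77132 + 0.47050) = 1.11437.
True dip = arctan(1.11437) = 48.1°, dipping toward NE (azimuth ≈ 052°).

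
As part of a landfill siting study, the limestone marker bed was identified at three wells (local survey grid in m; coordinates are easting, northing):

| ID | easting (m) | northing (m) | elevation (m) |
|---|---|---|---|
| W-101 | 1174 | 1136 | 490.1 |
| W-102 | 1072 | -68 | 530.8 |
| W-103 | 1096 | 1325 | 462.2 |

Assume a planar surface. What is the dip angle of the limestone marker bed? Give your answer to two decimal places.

13.22°

Let the plane be z = a·easting + b·northing + c.
W-102−W-101: −102a − 1204b = 40.7;  W-103−W-101: −78a + 189b = −27.9.
Solving gives a = 0.22881, b = −0.05319.
Gradient magnitude |∇z| = √(a² + b²) = √(0.05236 + 0.00283) = 0.23491.
True dip = arctan(0.23491) = 13.22°, dipping toward WNW (azimuth ≈ 283°).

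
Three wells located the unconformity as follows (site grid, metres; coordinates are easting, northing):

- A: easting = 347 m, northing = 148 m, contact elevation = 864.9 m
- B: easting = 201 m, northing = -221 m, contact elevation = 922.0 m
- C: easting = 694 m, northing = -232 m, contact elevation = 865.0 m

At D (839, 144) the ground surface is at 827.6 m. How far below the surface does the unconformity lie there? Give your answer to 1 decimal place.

Let the plane be z = a·easting + b·northing + c.
B−A: −146a − 369b = 57.1;  C−A: 347a − 380b = 0.1.
Solving gives a = −0.11803, b = −0.10804.
Then c = 864.9 − a·347 − b·148 = 921.85.
At (839, 144): z_contact = −99.03 − 15.56 + 921.85 = 807.26 m.
Depth below ground = 827.6 − 807.26 = 20.3 m.

20.3 m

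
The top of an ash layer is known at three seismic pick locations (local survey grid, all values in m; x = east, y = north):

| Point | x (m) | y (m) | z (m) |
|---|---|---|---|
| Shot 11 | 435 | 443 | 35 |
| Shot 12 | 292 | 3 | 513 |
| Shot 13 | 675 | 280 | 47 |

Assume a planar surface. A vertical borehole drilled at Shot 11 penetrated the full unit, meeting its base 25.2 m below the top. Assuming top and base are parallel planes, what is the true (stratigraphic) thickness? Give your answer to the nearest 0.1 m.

17.3 m

Two edge vectors: Shot 11→Shot 12 = (-143, -440, 478), Shot 11→Shot 13 = (240, -163, 12).
Normal n = (Shot 11→Shot 12) × (Shot 11→Shot 13) = (72634, 116436, 128909).
So ∂z/∂x = −n_x/n_z = −0.56345 and ∂z/∂y = −n_y/n_z = −0.90324.
|∇z| = √(a²+b²) = 1.06458, so dip δ = arctan(1.06458) = 46.79°.
True thickness = vertical thickness × cos δ = 25.2 × cos 46.79° = 17.3 m.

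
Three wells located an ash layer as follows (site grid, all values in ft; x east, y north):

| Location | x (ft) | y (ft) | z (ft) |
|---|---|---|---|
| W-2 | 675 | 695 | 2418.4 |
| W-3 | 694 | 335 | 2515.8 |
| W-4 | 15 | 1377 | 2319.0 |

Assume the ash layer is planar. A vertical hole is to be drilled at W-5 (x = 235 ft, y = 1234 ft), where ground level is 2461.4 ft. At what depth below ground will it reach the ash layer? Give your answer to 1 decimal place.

132.7 ft

Two edge vectors: W-2→W-3 = (19, -360, 97.4), W-2→W-4 = (-660, 682, -99.4).
Normal n = (W-2→W-3) × (W-2→W-4) = (-30642.8, -62395.4, -224642).
So ∂z/∂x = −n_x/n_z = −0.136407 and ∂z/∂y = −n_y/n_z = −0.277755.
Intercept c from W-2: 2418.4 + 92.07 + 193.04 = 2703.51.
At (235, 1234): z_contact = −32.06 − 342.75 + 2703.51 = 2328.71 ft.
Depth below ground = 2461.4 − 2328.71 = 132.7 ft.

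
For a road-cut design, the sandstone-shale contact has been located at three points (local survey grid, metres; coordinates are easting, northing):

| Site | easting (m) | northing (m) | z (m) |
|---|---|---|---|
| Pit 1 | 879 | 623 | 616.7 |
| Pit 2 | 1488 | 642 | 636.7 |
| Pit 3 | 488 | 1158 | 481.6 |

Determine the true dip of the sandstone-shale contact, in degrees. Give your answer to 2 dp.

Two edge vectors: Pit 1→Pit 2 = (609, 19, 20), Pit 1→Pit 3 = (-391, 535, -135.1).
Normal n = (Pit 1→Pit 2) × (Pit 1→Pit 3) = (-13266.9, 74455.9, 333244).
So ∂z/∂easting = −n_x/n_z = 0.03981 and ∂z/∂northing = −n_y/n_z = −0.22343.
Gradient magnitude |∇z| = √(a² + b²) = √(0.00158 + 0.04992) = 0.22695.
True dip = arctan(0.22695) = 12.79°, dipping toward N (azimuth ≈ 350°).

12.79°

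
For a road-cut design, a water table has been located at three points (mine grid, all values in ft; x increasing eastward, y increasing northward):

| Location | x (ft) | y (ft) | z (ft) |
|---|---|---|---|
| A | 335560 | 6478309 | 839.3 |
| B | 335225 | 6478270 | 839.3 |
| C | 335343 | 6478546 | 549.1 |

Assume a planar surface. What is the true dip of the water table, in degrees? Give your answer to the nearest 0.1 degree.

Let the plane be z = a·x + b·y + c.
B−A: −335a − 39b = 0;  C−A: −217a + 237b = −290.2.
Solving gives a = 0.12882, b = −1.10652.
Gradient magnitude |∇z| = √(a² + b²) = √(0.01659 + 1.22440) = 1.11400.
True dip = arctan(1.11400) = 48.1°, dipping toward N (azimuth ≈ 353°).

48.1°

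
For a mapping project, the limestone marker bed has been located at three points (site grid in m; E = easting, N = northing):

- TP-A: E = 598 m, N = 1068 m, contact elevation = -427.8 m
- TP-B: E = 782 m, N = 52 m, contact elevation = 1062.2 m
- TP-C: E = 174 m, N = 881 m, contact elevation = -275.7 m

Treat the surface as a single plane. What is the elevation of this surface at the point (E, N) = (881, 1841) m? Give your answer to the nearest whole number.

Let the plane be z = a·E + b·N + c.
TP-B−TP-A: 184a − 1016b = 1490;  TP-C−TP-A: −424a − 187b = 152.1.
Solving gives a = 0.26676, b = −1.41822.
Then c = -427.8 − a·598 − b·1068 = 927.34.
At (881, 1841): z = 235.0 − 2611.0 + 927.34 = -1448.6 m.

-1449 m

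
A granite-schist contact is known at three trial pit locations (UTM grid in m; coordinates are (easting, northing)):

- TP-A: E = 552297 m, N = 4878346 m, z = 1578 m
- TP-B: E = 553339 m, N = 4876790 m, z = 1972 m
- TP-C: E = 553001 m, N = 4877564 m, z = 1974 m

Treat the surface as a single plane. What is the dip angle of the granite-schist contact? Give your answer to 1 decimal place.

50.2°

Two edge vectors: TP-A→TP-B = (1042, -1556, 394), TP-A→TP-C = (704, -782, 396).
Normal n = (TP-A→TP-B) × (TP-A→TP-C) = (-308068, -135256, 280580).
So ∂z/∂E = −n_x/n_z = 1.09797 and ∂z/∂N = −n_y/n_z = 0.48206.
Gradient magnitude |∇z| = √(a² + b²) = √(1.20553 + 0.23238) = 1.19913.
True dip = arctan(1.19913) = 50.2°, dipping toward WSW (azimuth ≈ 246°).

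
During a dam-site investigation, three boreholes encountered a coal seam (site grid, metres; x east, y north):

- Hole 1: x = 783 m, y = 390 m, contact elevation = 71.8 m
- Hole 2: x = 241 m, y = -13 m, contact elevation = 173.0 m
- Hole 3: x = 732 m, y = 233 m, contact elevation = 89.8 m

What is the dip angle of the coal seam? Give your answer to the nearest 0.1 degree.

Let the plane be z = a·x + b·y + c.
Hole 2−Hole 1: −542a − 403b = 101.2;  Hole 3−Hole 1: −51a − 157b = 18.
Solving gives a = −0.13378, b = −0.07119.
Gradient magnitude |∇z| = √(a² + b²) = √(0.01790 + 0.00507) = 0.15154.
True dip = arctan(0.15154) = 8.6°, dipping toward ENE (azimuth ≈ 062°).

8.6°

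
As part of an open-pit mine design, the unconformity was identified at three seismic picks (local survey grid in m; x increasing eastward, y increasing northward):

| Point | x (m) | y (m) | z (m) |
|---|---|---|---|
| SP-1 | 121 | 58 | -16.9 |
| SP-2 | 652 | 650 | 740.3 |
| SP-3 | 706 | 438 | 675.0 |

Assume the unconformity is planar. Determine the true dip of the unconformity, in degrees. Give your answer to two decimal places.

44.77°

Let the plane be z = a·x + b·y + c.
SP-2−SP-1: 531a + 592b = 757.2;  SP-3−SP-1: 585a + 380b = 691.9.
Solving gives a = 0.84315, b = 0.52278.
Gradient magnitude |∇z| = √(a² + b²) = √(0.71090 + 0.27330) = 0.99207.
True dip = arctan(0.99207) = 44.77°, dipping toward WSW (azimuth ≈ 238°).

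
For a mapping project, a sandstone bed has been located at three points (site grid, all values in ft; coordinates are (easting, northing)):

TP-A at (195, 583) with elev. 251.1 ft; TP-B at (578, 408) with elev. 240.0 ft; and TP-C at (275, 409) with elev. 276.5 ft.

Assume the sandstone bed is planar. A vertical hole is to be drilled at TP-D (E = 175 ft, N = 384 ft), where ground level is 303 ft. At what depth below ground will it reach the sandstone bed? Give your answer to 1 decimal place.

Let the plane be z = a·E + b·N + c.
TP-B−TP-A: 383a − 175b = −11.1;  TP-C−TP-A: 80a − 174b = 25.4.
Solving gives a = −0.12113, b = −0.20167.
Then c = 251.1 − a·195 − b·583 = 392.29.
At (175, 384): z_contact = −21.20 − 77.44 + 392.29 = 293.65 ft.
Depth below ground = 303 − 293.65 = 9.3 ft.

9.3 ft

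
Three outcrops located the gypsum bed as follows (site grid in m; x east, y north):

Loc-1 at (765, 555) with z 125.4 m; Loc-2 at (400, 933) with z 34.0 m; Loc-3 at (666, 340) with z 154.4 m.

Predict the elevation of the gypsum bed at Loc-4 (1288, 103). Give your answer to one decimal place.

241.2 m

Let the plane be z = a·x + b·y + c.
Loc-2−Loc-1: −365a + 378b = −91.4;  Loc-3−Loc-1: −99a − 215b = 29.
Solving gives a = 0.074972, b = −0.169406.
Then c = 125.4 − a·765 − b·555 = 162.07.
At (1288, 103): z = 96.6 − 17.4 + 162.07 = 241.2 m.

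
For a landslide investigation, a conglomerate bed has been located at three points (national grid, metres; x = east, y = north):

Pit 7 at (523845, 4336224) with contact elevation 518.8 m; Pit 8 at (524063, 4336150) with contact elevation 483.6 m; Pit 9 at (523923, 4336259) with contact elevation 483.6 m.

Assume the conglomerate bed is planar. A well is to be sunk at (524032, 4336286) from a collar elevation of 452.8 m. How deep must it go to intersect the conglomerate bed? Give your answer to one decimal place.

10.3 m

Let the plane be z = a·x + b·y + c.
Pit 8−Pit 7: 218a − 74b = −35.2;  Pit 9−Pit 7: 78a + 35b = −35.2.
Solving gives a = −0.286285629, b = −0.367706312.
Then c = 518.8 − a·523845 − b·4336224 = 1744945.03.
At (524032, 4336286): z_contact = −150022.83 − 1594479.73 + 1744945.03 = 442.47 m.
Depth below ground = 452.8 − 442.47 = 10.3 m.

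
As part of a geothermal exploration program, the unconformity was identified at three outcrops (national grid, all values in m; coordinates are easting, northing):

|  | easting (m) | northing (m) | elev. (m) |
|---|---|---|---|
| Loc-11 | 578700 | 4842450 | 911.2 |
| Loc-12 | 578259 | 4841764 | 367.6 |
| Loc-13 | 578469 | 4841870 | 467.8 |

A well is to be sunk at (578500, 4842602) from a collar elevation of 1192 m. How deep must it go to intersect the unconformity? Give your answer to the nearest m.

194 m

Two edge vectors: Loc-11→Loc-12 = (-441, -686, -543.6), Loc-11→Loc-13 = (-231, -580, -443.4).
Normal n = (Loc-11→Loc-12) × (Loc-11→Loc-13) = (-11115.6, -69967.8, 97314).
So ∂z/∂easting = −n_x/n_z = 0.11422406 and ∂z/∂northing = −n_y/n_z = 0.71899007.
Intercept c from Loc-11: 911.2 − 66101.46 − 3481673.48 = −3546863.74.
At (578500, 4842602): z_contact = 66078.6 + 3481782.8 − 3546863.74 = 997.6 m.
Depth below ground = 1192 − 997.6 = 194 m.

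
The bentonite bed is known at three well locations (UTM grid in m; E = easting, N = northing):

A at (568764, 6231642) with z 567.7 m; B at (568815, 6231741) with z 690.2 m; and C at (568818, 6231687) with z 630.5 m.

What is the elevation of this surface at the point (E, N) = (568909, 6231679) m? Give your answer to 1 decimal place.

642.6 m

Let the plane be z = a·E + b·N + c.
B−A: 51a + 99b = 122.5;  C−A: 54a + 45b = 62.8.
Solving gives a = 0.230973451, b = 1.118387414.
Then c = 567.7 − a·568764 − b·6231642 = −7100191.67.
At (568909, 6231679): z = 131402.9 + 6969431.4 − 7100191.67 = 642.6 m.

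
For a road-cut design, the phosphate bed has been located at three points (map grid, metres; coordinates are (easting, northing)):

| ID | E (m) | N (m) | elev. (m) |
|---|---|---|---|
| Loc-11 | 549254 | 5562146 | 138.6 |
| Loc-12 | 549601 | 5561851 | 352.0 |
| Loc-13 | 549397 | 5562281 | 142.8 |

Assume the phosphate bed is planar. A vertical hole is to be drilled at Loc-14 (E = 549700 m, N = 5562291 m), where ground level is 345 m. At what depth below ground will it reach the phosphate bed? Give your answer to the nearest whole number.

Two edge vectors: Loc-11→Loc-12 = (347, -295, 213.4), Loc-11→Loc-13 = (143, 135, 4.2).
Normal n = (Loc-11→Loc-12) × (Loc-11→Loc-13) = (-30048, 29058.8, 89030).
So ∂z/∂E = −n_x/n_z = 0.33750421 and ∂z/∂N = −n_y/n_z = −0.32639335.
Intercept c from Loc-11: 138.6 − 185375.54 + 1815447.47 = 1630210.53.
At (549700, 5562291): z_contact = 185526.1 − 1815494.8 + 1630210.53 = 241.8 m.
Depth below ground = 345 − 241.8 = 103 m.

103 m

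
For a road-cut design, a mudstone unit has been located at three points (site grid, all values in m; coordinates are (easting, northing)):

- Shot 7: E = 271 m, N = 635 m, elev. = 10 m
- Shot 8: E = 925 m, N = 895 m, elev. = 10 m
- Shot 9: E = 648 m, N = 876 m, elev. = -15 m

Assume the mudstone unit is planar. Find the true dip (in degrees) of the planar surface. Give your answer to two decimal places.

16.45°

Two edge vectors: Shot 7→Shot 8 = (654, 260, 0), Shot 7→Shot 9 = (377, 241, -25).
Normal n = (Shot 7→Shot 8) × (Shot 7→Shot 9) = (-6500, 16350, 59594).
So ∂z/∂E = −n_x/n_z = 0.10907 and ∂z/∂N = −n_y/n_z = −0.27436.
Gradient magnitude |∇z| = √(a² + b²) = √(0.01190 + 0.07527) = 0.29524.
True dip = arctan(0.29524) = 16.45°, dipping toward NNW (azimuth ≈ 338°).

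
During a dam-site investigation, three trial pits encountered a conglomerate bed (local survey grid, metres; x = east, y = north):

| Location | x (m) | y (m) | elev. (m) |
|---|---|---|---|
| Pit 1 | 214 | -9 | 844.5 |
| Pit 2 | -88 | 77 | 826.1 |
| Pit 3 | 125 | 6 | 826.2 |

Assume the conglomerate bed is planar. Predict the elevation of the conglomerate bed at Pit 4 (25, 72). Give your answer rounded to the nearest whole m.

867 m

Let the plane be z = a·x + b·y + c.
Pit 2−Pit 1: −302a + 86b = −18.4;  Pit 3−Pit 1: −89a + 15b = −18.3.
Solving gives a = 0.41543, b = 1.24488.
Then c = 844.5 − a·214 − b·-9 = 766.80.
At (25, 72): z = 10.4 + 89.6 + 766.80 = 866.8 m.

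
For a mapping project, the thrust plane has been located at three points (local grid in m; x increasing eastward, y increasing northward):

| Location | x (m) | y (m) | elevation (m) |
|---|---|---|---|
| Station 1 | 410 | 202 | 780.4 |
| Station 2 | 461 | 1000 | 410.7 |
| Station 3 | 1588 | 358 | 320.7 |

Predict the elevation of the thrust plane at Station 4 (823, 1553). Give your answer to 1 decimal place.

Let the plane be z = a·x + b·y + c.
Station 2−Station 1: 51a + 798b = −369.7;  Station 3−Station 1: 1178a + 156b = −459.7.
Solving gives a = −0.331693, b = −0.442085.
Then c = 780.4 − a·410 − b·202 = 1005.70.
At (823, 1553): z = −273.0 − 686.6 + 1005.70 = 46.2 m.

46.2 m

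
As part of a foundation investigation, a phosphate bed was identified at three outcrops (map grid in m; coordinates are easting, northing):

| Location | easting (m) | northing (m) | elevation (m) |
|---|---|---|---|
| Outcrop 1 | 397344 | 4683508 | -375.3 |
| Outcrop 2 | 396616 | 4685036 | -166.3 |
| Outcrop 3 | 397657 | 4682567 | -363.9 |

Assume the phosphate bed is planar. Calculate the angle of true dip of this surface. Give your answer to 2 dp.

47.60°

Let the plane be z = a·easting + b·northing + c.
Outcrop 2−Outcrop 1: −728a + 1528b = 209;  Outcrop 3−Outcrop 1: 313a − 941b = 11.4.
Solving gives a = −1.03532, b = −0.35649.
Gradient magnitude |∇z| = √(a² + b²) = √(1.07189 + 0.12708) = 1.09498.
True dip = arctan(1.09498) = 47.60°, dipping toward ENE (azimuth ≈ 071°).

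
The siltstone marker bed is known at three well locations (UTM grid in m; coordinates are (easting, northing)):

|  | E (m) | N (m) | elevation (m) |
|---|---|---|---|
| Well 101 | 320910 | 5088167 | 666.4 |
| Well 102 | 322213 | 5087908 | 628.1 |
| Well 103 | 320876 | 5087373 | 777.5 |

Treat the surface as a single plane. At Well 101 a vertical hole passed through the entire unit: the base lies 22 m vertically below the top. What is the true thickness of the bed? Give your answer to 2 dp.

21.76 m

Two edge vectors: Well 101→Well 102 = (1303, -259, -38.3), Well 101→Well 103 = (-34, -794, 111.1).
Normal n = (Well 101→Well 102) × (Well 101→Well 103) = (-59185.1, -143461.1, -1043388).
So ∂z/∂E = −n_x/n_z = −0.05672 and ∂z/∂N = −n_y/n_z = −0.13750.
|∇z| = √(a²+b²) = 0.14874, so dip δ = arctan(0.14874) = 8.46°.
True thickness = vertical thickness × cos δ = 22 × cos 8.46° = 21.76 m.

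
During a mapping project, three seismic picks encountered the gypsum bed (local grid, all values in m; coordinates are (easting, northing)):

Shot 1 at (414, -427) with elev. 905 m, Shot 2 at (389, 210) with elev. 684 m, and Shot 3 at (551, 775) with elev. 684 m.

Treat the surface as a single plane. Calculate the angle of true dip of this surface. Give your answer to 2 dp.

Two edge vectors: Shot 1→Shot 2 = (-25, 637, -221), Shot 1→Shot 3 = (137, 1202, -221).
Normal n = (Shot 1→Shot 2) × (Shot 1→Shot 3) = (124865, -35802, -117319).
So ∂z/∂E = −n_x/n_z = 1.06432 and ∂z/∂N = −n_y/n_z = −0.30517.
Gradient magnitude |∇z| = √(a² + b²) = √(1.13278 + 0.09313) = 1.10721.
True dip = arctan(1.10721) = 47.91°, dipping toward WNW (azimuth ≈ 286°).

47.91°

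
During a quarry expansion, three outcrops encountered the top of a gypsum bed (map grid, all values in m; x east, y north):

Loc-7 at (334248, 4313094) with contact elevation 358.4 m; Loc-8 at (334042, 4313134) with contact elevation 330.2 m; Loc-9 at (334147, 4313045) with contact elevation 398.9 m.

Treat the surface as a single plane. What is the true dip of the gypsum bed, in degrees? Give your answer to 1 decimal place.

38.4°

Two edge vectors: Loc-7→Loc-8 = (-206, 40, -28.2), Loc-7→Loc-9 = (-101, -49, 40.5).
Normal n = (Loc-7→Loc-8) × (Loc-7→Loc-9) = (238.2, 11191.2, 14134).
So ∂z/∂x = −n_x/n_z = −0.01685 and ∂z/∂y = −n_y/n_z = −0.79179.
Gradient magnitude |∇z| = √(a² + b²) = √(0.00028 + 0.62694) = 0.79197.
True dip = arctan(0.79197) = 38.4°, dipping toward N (azimuth ≈ 001°).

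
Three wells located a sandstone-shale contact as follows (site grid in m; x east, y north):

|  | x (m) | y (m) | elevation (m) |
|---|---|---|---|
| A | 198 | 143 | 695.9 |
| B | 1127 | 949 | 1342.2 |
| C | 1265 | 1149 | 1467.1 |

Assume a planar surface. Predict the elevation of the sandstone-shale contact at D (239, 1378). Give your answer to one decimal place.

1156.2 m

Let the plane be z = a·x + b·y + c.
B−A: 929a + 806b = 646.3;  C−A: 1067a + 1006b = 771.2.
Solving gives a = 0.383396, b = 0.359957.
Then c = 695.9 − a·198 − b·143 = 568.51.
At (239, 1378): z = 91.6 + 496.0 + 568.51 = 1156.2 m.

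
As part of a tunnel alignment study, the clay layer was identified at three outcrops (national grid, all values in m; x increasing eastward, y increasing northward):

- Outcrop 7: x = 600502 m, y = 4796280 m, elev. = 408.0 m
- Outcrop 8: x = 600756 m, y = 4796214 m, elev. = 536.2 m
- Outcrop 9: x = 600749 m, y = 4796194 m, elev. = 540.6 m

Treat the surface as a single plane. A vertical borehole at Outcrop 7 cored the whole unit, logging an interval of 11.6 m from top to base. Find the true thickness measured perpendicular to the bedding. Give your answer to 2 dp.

Two edge vectors: Outcrop 7→Outcrop 8 = (254, -66, 128.2), Outcrop 7→Outcrop 9 = (247, -86, 132.6).
Normal n = (Outcrop 7→Outcrop 8) × (Outcrop 7→Outcrop 9) = (2273.6, -2015, -5542).
So ∂z/∂x = −n_x/n_z = 0.41025 and ∂z/∂y = −n_y/n_z = −0.36359.
|∇z| = √(a²+b²) = 0.54818, so dip δ = arctan(0.54818) = 28.73°.
True thickness = vertical thickness × cos δ = 11.6 × cos 28.73° = 10.17 m.

10.17 m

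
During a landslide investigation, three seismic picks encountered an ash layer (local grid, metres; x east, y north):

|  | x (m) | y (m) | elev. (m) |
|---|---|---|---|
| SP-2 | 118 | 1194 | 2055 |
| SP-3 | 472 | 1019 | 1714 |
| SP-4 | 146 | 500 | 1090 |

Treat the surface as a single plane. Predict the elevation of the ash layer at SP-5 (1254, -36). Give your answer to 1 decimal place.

38.9 m

Two edge vectors: SP-2→SP-3 = (354, -175, -341), SP-2→SP-4 = (28, -694, -965).
Normal n = (SP-2→SP-3) × (SP-2→SP-4) = (-67779, 332062, -240776).
So ∂z/∂x = −n_x/n_z = −0.281502 and ∂z/∂y = −n_y/n_z = 1.379132.
Intercept c from SP-2: 2055 + 33.22 − 1646.68 = 441.53.
At (1254, -36): z = −353.0 − 49.6 + 441.53 = 38.9 m.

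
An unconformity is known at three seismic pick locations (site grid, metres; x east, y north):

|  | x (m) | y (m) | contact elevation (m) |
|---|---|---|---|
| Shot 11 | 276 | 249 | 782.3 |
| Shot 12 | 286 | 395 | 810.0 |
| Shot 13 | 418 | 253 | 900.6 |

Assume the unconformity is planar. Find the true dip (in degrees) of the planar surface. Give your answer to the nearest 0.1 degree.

Two edge vectors: Shot 11→Shot 12 = (10, 146, 27.7), Shot 11→Shot 13 = (142, 4, 118.3).
Normal n = (Shot 11→Shot 12) × (Shot 11→Shot 13) = (17161, 2750.4, -20692).
So ∂z/∂x = −n_x/n_z = 0.82935 and ∂z/∂y = −n_y/n_z = 0.13292.
Gradient magnitude |∇z| = √(a² + b²) = √(0.68783 + 0.01767) = 0.83994.
True dip = arctan(0.83994) = 40.0°, dipping toward W (azimuth ≈ 261°).

40.0°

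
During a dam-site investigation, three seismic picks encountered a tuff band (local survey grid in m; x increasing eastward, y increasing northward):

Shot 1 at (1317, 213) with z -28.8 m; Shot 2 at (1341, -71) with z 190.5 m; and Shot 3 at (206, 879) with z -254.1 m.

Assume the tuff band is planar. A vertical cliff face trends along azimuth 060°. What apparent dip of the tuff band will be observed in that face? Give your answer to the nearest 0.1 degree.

32.4°

Let the plane be z = a·x + b·y + c.
Shot 2−Shot 1: 24a − 284b = 219.3;  Shot 3−Shot 1: −1111a + 666b = −225.3.
Solving gives a = −0.27398, b = −0.79534.
Unit vector along 060° is (sin 60°, cos 60°) = (0.8660, 0.5000).
Slope in that direction = a·(0.8660) + b·(0.5000) = −0.63494.
Apparent dip = arctan|0.63494| = 32.4° (true dip is 40.1°, so apparent ≤ true as expected).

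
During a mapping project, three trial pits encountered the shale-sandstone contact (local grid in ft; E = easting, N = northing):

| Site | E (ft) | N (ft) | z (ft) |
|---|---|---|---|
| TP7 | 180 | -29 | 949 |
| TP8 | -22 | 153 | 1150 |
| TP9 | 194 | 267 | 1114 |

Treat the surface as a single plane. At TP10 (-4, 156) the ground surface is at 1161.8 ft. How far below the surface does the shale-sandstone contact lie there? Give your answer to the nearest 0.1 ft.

Let the plane be z = a·E + b·N + c.
TP8−TP7: −202a + 182b = 201;  TP9−TP7: 14a + 296b = 165.
Solving gives a = −0.47267, b = 0.57979.
Then c = 949 − a·180 − b·-29 = 1050.89.
At (-4, 156): z_contact = 1.89 + 90.45 + 1050.89 = 1143.23 ft.
Depth below ground = 1161.8 − 1143.23 = 18.6 ft.

18.6 ft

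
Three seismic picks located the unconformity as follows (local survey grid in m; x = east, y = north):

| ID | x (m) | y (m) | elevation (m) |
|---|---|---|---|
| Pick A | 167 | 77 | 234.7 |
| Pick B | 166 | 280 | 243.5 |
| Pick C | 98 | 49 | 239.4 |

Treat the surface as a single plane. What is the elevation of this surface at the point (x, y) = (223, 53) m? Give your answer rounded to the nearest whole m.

229 m

Two edge vectors: Pick A→Pick B = (-1, 203, 8.8), Pick A→Pick C = (-69, -28, 4.7).
Normal n = (Pick A→Pick B) × (Pick A→Pick C) = (1200.5, -602.5, 14035).
So ∂z/∂x = −n_x/n_z = −0.08554 and ∂z/∂y = −n_y/n_z = 0.04293.
Intercept c from Pick A: 234.7 + 14.28 − 3.31 = 245.68.
At (223, 53): z = −19.1 + 2.3 + 245.68 = 228.9 m.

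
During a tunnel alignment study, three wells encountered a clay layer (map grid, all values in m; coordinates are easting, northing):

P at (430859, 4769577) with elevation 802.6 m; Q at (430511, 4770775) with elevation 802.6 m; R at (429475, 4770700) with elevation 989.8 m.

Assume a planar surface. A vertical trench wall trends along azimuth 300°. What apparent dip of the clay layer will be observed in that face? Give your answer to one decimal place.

Two edge vectors: P→Q = (-348, 1198, 0), P→R = (-1384, 1123, 187.2).
Normal n = (P→Q) × (P→R) = (224265.6, 65145.6, 1267228).
So ∂z/∂easting = −n_x/n_z = −0.17697 and ∂z/∂northing = −n_y/n_z = −0.05141.
Unit vector along 300° is (sin 300°, cos 300°) = (-0.8660, 0.5000).
Slope in that direction = a·(-0.8660) + b·(0.5000) = 0.12756.
Apparent dip = arctan|0.12756| = 7.3° (true dip is 10.4°, so apparent ≤ true as expected).

7.3°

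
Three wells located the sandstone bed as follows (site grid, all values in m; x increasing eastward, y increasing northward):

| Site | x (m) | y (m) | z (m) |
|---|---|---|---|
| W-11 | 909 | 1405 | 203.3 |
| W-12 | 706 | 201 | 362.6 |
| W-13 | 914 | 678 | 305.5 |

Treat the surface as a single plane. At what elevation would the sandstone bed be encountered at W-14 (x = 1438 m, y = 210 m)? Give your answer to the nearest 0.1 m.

395.8 m

Let the plane be z = a·x + b·y + c.
W-12−W-11: −203a − 1204b = 159.3;  W-13−W-11: 5a − 727b = 102.2.
Solving gives a = 0.047120, b = −0.140254.
Then c = 203.3 − a·909 − b·1405 = 357.52.
At (1438, 210): z = 67.8 − 29.5 + 357.52 = 395.8 m.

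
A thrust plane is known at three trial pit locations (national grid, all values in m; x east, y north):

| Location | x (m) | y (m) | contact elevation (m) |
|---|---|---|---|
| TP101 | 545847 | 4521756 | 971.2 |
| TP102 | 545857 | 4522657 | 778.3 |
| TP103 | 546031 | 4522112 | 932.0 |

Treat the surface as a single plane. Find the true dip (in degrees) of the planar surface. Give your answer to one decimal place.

Two edge vectors: TP101→TP102 = (10, 901, -192.9), TP101→TP103 = (184, 356, -39.2).
Normal n = (TP101→TP102) × (TP101→TP103) = (33353.2, -35101.6, -162224).
So ∂z/∂x = −n_x/n_z = 0.20560 and ∂z/∂y = −n_y/n_z = −0.21638.
Gradient magnitude |∇z| = √(a² + b²) = √(0.04227 + 0.04682) = 0.29848.
True dip = arctan(0.29848) = 16.6°, dipping toward NW (azimuth ≈ 316°).

16.6°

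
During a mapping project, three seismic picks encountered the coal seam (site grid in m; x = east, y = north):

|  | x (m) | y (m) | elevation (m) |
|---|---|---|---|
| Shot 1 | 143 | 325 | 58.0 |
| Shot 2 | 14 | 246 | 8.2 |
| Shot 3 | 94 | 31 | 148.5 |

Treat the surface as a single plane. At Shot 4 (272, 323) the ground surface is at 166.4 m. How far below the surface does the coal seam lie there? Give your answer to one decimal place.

25.0 m

Two edge vectors: Shot 1→Shot 2 = (-129, -79, -49.8), Shot 1→Shot 3 = (-49, -294, 90.5).
Normal n = (Shot 1→Shot 2) × (Shot 1→Shot 3) = (-21790.7, 14114.7, 34055).
So ∂z/∂x = −n_x/n_z = 0.63987 and ∂z/∂y = −n_y/n_z = −0.41447.
Intercept c from Shot 1: 58 − 91.50 + 134.70 = 101.20.
At (272, 323): z_contact = 174.04 − 133.87 + 101.20 = 141.37 m.
Depth below ground = 166.4 − 141.37 = 25.0 m.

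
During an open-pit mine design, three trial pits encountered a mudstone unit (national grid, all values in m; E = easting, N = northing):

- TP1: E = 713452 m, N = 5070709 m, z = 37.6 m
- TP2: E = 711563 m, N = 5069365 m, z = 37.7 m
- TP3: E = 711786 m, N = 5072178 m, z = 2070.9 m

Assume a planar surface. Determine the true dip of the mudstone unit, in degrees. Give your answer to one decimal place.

43.2°

Let the plane be z = a·E + b·N + c.
TP2−TP1: −1889a − 1344b = 0.1;  TP3−TP1: −1666a + 1469b = 2033.3.
Solving gives a = −0.54505, b = 0.76600.
Gradient magnitude |∇z| = √(a² + b²) = √(0.29708 + 0.58675) = 0.94012.
True dip = arctan(0.94012) = 43.2°, dipping toward SE (azimuth ≈ 145°).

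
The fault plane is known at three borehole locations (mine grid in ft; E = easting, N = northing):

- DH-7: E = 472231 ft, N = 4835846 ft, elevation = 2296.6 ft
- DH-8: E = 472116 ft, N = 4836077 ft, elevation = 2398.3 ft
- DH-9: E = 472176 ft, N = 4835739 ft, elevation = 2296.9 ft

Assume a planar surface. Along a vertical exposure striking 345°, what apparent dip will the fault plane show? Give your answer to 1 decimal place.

Two edge vectors: DH-7→DH-8 = (-115, 231, 101.7), DH-7→DH-9 = (-55, -107, 0.3).
Normal n = (DH-7→DH-8) × (DH-7→DH-9) = (10951.2, -5559, 25010).
So ∂z/∂E = −n_x/n_z = −0.43787 and ∂z/∂N = −n_y/n_z = 0.22227.
Unit vector along 345° is (sin 345°, cos 345°) = (-0.2588, 0.9659).
Slope in that direction = a·(-0.2588) + b·(0.9659) = 0.32803.
Apparent dip = arctan|0.32803| = 18.2° (true dip is 26.2°, so apparent ≤ true as expected).

18.2°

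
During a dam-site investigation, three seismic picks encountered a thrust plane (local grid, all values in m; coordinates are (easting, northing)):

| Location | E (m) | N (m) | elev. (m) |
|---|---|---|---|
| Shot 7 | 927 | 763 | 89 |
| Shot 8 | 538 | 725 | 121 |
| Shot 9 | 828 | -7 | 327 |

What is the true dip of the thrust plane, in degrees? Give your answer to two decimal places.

17.06°

Let the plane be z = a·E + b·N + c.
Shot 8−Shot 7: −389a − 38b = 32;  Shot 9−Shot 7: −99a − 770b = 238.
Solving gives a = −0.05273, b = −0.30231.
Gradient magnitude |∇z| = √(a² + b²) = √(0.00278 + 0.09139) = 0.30688.
True dip = arctan(0.30688) = 17.06°, dipping toward N (azimuth ≈ 010°).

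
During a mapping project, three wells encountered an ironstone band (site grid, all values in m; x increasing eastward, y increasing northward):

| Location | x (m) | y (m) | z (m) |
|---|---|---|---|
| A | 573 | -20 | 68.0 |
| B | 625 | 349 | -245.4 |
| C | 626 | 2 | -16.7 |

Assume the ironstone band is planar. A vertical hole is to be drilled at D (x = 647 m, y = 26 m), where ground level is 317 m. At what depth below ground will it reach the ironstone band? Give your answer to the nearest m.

Two edge vectors: A→B = (52, 369, -313.4), A→C = (53, 22, -84.7).
Normal n = (A→B) × (A→C) = (-24359.5, -12205.8, -18413).
So ∂z/∂x = −n_x/n_z = −1.32295 and ∂z/∂y = −n_y/n_z = −0.66289.
Intercept c from A: 68 + 758.05 − 13.26 = 812.79.
At (647, 26): z_contact = −855.9 − 17.2 + 812.79 = -60.4 m.
Depth below ground = 317 − (-60.4) = 377 m.

377 m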